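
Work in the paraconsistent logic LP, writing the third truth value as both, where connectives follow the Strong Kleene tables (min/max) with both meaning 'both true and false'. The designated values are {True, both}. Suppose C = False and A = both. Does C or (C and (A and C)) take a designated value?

No

A and C = both and False = False
C and (A and C) = False and False = False
C or (C and (A and C)) = False or False = False
False ∉ {True, both}.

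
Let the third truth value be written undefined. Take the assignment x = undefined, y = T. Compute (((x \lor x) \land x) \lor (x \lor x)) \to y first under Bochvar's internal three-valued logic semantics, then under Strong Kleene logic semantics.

In Bochvar's internal three-valued logic: x \lor x = undefined \lor undefined = undefined
(x \lor x) \land x = undefined \land undefined = undefined
x \lor x = undefined \lor undefined = undefined
((x \lor x) \land x) \lor (x \lor x) = undefined \lor undefined = undefined
(((x \lor x) \land x) \lor (x \lor x)) \to y = undefined \to T = undefined  [any arg is the third value ⇒ result is the third value]
In Strong Kleene logic: x \lor x = undefined \lor undefined = undefined
(x \lor x) \land x = undefined \land undefined = undefined
x \lor x = undefined \lor undefined = undefined
((x \lor x) \land x) \lor (x \lor x) = undefined \lor undefined = undefined
(((x \lor x) \land x) \lor (x \lor x)) \to y = undefined \to T = T
They differ because Bochvar's internal three-valued logic and Strong Kleene logic treat undefined differently under the binary connectives.

undefined; T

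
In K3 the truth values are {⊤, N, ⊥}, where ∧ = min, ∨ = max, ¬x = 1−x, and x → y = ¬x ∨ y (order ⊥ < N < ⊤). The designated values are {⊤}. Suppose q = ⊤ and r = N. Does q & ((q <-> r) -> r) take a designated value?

q <-> r = ⊤ <-> N = N
(q <-> r) -> r = N -> N = N
q & ((q <-> r) -> r) = ⊤ & N = N
N ∉ {⊤}.

No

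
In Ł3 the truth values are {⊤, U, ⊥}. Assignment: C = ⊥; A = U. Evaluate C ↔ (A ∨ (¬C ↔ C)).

¬C = ¬⊥ = ⊤
¬C ↔ C = ⊤ ↔ ⊥ = ⊥
A ∨ (¬C ↔ C) = U ∨ ⊥ = U
C ↔ (A ∨ (¬C ↔ C)) = ⊥ ↔ U = U  [1 − |0−½|]

U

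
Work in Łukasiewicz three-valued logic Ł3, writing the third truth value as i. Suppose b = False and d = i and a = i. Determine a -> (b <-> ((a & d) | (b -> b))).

i

a & d = i & i = i
b -> b = False -> False = True
(a & d) | (b -> b) = i | True = True
b <-> ((a & d) | (b -> b)) = False <-> True = False
a -> (b <-> ((a & d) | (b -> b))) = i -> False = i  [min(1, 1−½+0)]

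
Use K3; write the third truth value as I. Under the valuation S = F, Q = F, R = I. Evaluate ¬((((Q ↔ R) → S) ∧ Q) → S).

Q ↔ R = F ↔ I = I
(Q ↔ R) → S = I → F = I  [¬I ∨ F]
((Q ↔ R) → S) ∧ Q = I ∧ F = F
(((Q ↔ R) → S) ∧ Q) → S = F → F = T
¬((((Q ↔ R) → S) ∧ Q) → S) = ¬T = F

F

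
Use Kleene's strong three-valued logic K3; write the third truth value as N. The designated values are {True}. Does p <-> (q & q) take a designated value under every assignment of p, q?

Countermodel: p=True, q=N gives N, which is not designated.

No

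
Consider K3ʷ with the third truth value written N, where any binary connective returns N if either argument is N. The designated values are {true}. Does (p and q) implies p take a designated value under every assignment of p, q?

Countermodel: p=true, q=N gives N, which is not designated.

No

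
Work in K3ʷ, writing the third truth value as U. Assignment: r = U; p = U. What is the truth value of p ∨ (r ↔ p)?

U

r ↔ p = U ↔ U = U
p ∨ (r ↔ p) = U ∨ U = U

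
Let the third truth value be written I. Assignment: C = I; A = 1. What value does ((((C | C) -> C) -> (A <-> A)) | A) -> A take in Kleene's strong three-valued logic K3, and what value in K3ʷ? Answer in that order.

In Kleene's strong three-valued logic K3: C | C = I | I = I
(C | C) -> C = I -> I = I
A <-> A = 1 <-> 1 = 1
((C | C) -> C) -> (A <-> A) = I -> 1 = 1
(((C | C) -> C) -> (A <-> A)) | A = 1 | 1 = 1
((((C | C) -> C) -> (A <-> A)) | A) -> A = 1 -> 1 = 1
In K3ʷ: C | C = I | I = I
(C | C) -> C = I -> I = I  [any arg is the third value ⇒ result is the third value]
A <-> A = 1 <-> 1 = 1
((C | C) -> C) -> (A <-> A) = I -> 1 = I
(((C | C) -> C) -> (A <-> A)) | A = I | 1 = I
((((C | C) -> C) -> (A <-> A)) | A) -> A = I -> 1 = I
They differ because Kleene's strong three-valued logic K3 and K3ʷ treat I differently under the binary connectives.

1; I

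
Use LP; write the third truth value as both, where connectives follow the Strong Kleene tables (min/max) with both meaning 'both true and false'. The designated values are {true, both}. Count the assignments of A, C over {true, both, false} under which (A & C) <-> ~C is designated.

5

Of the 9 assignments, 5 give a value in {true, both}.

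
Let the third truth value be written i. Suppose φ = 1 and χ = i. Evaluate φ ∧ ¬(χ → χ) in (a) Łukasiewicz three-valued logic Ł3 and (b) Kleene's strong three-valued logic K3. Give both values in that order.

0; i

In Łukasiewicz three-valued logic Ł3: χ → χ = i → i = 1
¬(χ → χ) = ¬1 = 0
φ ∧ ¬(χ → χ) = 1 ∧ 0 = 0
In Kleene's strong three-valued logic K3: χ → χ = i → i = i  [¬i ∨ i]
¬(χ → χ) = ¬i = i
φ ∧ ¬(χ → χ) = 1 ∧ i = i
They differ because Łukasiewicz three-valued logic Ł3 and Kleene's strong three-valued logic K3 treat i differently under implication.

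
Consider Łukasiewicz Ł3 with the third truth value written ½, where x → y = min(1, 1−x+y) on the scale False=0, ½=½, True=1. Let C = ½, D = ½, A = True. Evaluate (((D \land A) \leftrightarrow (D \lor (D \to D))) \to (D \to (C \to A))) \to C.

D \land A = ½ \land True = ½
D \to D = ½ \to ½ = True  [min(1, 1−½+½)]
D \lor (D \to D) = ½ \lor True = True
(D \land A) \leftrightarrow (D \lor (D \to D)) = ½ \leftrightarrow True = ½
C \to A = ½ \to True = True
D \to (C \to A) = ½ \to True = True
((D \land A) \leftrightarrow (D \lor (D \to D))) \to (D \to (C \to A)) = ½ \to True = True
(((D \land A) \leftrightarrow (D \lor (D \to D))) \to (D \to (C \to A))) \to C = True \to ½ = ½

½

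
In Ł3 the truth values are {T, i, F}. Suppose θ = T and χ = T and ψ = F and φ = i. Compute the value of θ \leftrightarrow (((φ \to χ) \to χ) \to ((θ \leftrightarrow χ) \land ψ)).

F

φ \to χ = i \to T = T  [min(1, 1−½+1)]
(φ \to χ) \to χ = T \to T = T
θ \leftrightarrow χ = T \leftrightarrow T = T
(θ \leftrightarrow χ) \land ψ = T \land F = F
((φ \to χ) \to χ) \to ((θ \leftrightarrow χ) \land ψ) = T \to F = F
θ \leftrightarrow (((φ \to χ) \to χ) \to ((θ \leftrightarrow χ) \land ψ)) = T \leftrightarrow F = F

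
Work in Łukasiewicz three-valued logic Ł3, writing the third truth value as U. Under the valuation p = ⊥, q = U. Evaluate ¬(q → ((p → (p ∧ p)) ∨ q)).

⊥

p ∧ p = ⊥ ∧ ⊥ = ⊥
p → (p ∧ p) = ⊥ → ⊥ = ⊤
(p → (p ∧ p)) ∨ q = ⊤ ∨ U = ⊤
q → ((p → (p ∧ p)) ∨ q) = U → ⊤ = ⊤  [min(1, 1−½+1)]
¬(q → ((p → (p ∧ p)) ∨ q)) = ¬⊤ = ⊥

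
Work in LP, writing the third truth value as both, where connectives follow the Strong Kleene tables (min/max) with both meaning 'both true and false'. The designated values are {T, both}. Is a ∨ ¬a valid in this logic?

Every assignment of a over {T, both, F} gives a value in {T, both}.
In particular, with a=both: a ∨ ¬a = both.

Yes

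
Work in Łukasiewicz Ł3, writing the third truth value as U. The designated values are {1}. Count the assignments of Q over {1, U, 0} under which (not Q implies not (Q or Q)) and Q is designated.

Q=1: 1 ✓
Q=U: U ·
Q=0: 0 ·

1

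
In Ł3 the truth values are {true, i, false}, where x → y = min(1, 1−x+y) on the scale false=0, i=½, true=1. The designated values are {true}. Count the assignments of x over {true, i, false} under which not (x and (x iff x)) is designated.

x=true: false ·
x=i: i ·
x=false: true ✓

1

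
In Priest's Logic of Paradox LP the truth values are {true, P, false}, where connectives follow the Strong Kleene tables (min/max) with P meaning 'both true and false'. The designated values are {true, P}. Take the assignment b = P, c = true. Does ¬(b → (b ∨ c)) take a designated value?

No

b ∨ c = P ∨ true = true
b → (b ∨ c) = P → true = true  [¬P ∨ true]
¬(b → (b ∨ c)) = ¬true = false
false ∉ {true, P}.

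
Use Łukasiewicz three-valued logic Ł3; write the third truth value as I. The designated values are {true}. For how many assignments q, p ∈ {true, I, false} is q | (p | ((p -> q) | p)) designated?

8

Of the 9 assignments, 8 give a value in {true}.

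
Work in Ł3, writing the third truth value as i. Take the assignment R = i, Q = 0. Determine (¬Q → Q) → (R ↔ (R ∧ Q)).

1

¬Q = ¬0 = 1
¬Q → Q = 1 → 0 = 0
R ∧ Q = i ∧ 0 = 0
R ↔ (R ∧ Q) = i ↔ 0 = i
(¬Q → Q) → (R ↔ (R ∧ Q)) = 0 → i = 1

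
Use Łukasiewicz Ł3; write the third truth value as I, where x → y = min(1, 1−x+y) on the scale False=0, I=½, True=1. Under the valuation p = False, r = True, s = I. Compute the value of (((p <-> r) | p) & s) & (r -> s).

p <-> r = False <-> True = False
(p <-> r) | p = False | False = False
((p <-> r) | p) & s = False & I = False
r -> s = True -> I = I  [min(1, 1−1+½)]
(((p <-> r) | p) & s) & (r -> s) = False & I = False

False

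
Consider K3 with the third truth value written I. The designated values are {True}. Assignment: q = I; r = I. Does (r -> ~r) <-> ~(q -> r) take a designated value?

~r = ~I = I
r -> ~r = I -> I = I
q -> r = I -> I = I
~(q -> r) = ~I = I
(r -> ~r) <-> ~(q -> r) = I <-> I = I
I ∉ {True}.

No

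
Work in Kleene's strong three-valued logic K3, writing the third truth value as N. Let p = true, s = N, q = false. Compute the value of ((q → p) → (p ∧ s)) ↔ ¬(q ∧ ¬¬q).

q → p = false → true = true
p ∧ s = true ∧ N = N
(q → p) → (p ∧ s) = true → N = N  [¬true ∨ N]
¬q = ¬false = true
¬¬q = ¬true = false
q ∧ ¬¬q = false ∧ false = false
¬(q ∧ ¬¬q) = ¬false = true
((q → p) → (p ∧ s)) ↔ ¬(q ∧ ¬¬q) = N ↔ true = N

N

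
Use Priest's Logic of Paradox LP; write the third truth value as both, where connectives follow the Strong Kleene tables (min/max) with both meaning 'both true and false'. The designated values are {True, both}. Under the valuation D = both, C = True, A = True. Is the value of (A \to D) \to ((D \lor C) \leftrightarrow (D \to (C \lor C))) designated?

Yes

A \to D = True \to both = both
D \lor C = both \lor True = True
C \lor C = True \lor True = True
D \to (C \lor C) = both \to True = True
(D \lor C) \leftrightarrow (D \to (C \lor C)) = True \leftrightarrow True = True
(A \to D) \to ((D \lor C) \leftrightarrow (D \to (C \lor C))) = both \to True = True
True ∈ {True, both}.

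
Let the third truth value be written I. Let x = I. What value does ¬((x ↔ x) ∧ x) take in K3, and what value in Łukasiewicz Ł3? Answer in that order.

In K3: x ↔ x = I ↔ I = I
(x ↔ x) ∧ x = I ∧ I = I
¬((x ↔ x) ∧ x) = ¬I = I
In Łukasiewicz Ł3: x ↔ x = I ↔ I = true  [1 − |½−½|]
(x ↔ x) ∧ x = true ∧ I = I
¬((x ↔ x) ∧ x) = ¬I = I

I; I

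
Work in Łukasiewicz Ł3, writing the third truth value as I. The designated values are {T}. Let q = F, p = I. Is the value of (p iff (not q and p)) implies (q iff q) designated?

not q = not F = T
not q and p = T and I = I
p iff (not q and p) = I iff I = T
q iff q = F iff F = T
(p iff (not q and p)) implies (q iff q) = T implies T = T
T ∈ {T}.

Yes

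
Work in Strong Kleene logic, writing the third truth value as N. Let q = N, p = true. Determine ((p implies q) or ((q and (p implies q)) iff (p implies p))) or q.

p implies q = true implies N = N  [not true or N]
p implies q = true implies N = N
q and (p implies q) = N and N = N
p implies p = true implies true = true
(q and (p implies q)) iff (p implies p) = N iff true = N
(p implies q) or ((q and (p implies q)) iff (p implies p)) = N or N = N
((p implies q) or ((q and (p implies q)) iff (p implies p))) or q = N or N = N

N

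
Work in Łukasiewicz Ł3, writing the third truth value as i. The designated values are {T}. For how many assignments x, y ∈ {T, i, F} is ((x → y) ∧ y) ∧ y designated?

3

Designated under: (x=T, y=T); (x=i, y=T); (x=F, y=T).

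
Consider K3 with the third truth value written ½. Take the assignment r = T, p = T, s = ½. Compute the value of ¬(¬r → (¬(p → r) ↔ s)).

¬r = ¬T = F
p → r = T → T = T
¬(p → r) = ¬T = F
¬(p → r) ↔ s = F ↔ ½ = ½
¬r → (¬(p → r) ↔ s) = F → ½ = T  [¬F ∨ ½]
¬(¬r → (¬(p → r) ↔ s)) = ¬T = F

F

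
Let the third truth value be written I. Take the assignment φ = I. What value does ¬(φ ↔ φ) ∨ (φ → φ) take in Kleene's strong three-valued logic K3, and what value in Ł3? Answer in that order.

In Kleene's strong three-valued logic K3: φ ↔ φ = I ↔ I = I
¬(φ ↔ φ) = ¬I = I
φ → φ = I → I = I
¬(φ ↔ φ) ∨ (φ → φ) = I ∨ I = I
In Ł3: φ ↔ φ = I ↔ I = ⊤
¬(φ ↔ φ) = ¬⊤ = ⊥
φ → φ = I → I = ⊤
¬(φ ↔ φ) ∨ (φ → φ) = ⊥ ∨ ⊤ = ⊤
They differ because Kleene's strong three-valued logic K3 and Ł3 treat I differently under implication.

I; ⊤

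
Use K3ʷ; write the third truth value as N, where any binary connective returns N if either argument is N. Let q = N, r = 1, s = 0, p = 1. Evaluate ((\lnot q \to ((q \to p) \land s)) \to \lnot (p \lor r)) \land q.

N

\lnot q = \lnot N = N
q \to p = N \to 1 = N
(q \to p) \land s = N \land 0 = N
\lnot q \to ((q \to p) \land s) = N \to N = N
p \lor r = 1 \lor 1 = 1
\lnot (p \lor r) = \lnot 1 = 0
(\lnot q \to ((q \to p) \land s)) \to \lnot (p \lor r) = N \to 0 = N
((\lnot q \to ((q \to p) \land s)) \to \lnot (p \lor r)) \land q = N \land N = N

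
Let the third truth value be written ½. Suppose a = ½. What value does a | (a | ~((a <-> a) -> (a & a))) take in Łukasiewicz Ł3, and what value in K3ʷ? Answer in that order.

In Łukasiewicz Ł3: a <-> a = ½ <-> ½ = true  [1 − |½−½|]
a & a = ½ & ½ = ½
(a <-> a) -> (a & a) = true -> ½ = ½
~((a <-> a) -> (a & a)) = ~½ = ½
a | ~((a <-> a) -> (a & a)) = ½ | ½ = ½
a | (a | ~((a <-> a) -> (a & a))) = ½ | ½ = ½
In K3ʷ: a <-> a = ½ <-> ½ = ½
a & a = ½ & ½ = ½
(a <-> a) -> (a & a) = ½ -> ½ = ½  [any arg is the third value ⇒ result is the third value]
~((a <-> a) -> (a & a)) = ~½ = ½
a | ~((a <-> a) -> (a & a)) = ½ | ½ = ½
a | (a | ~((a <-> a) -> (a & a))) = ½ | ½ = ½

½; ½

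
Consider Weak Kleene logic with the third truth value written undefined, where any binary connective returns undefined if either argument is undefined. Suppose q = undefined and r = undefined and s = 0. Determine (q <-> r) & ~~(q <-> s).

q <-> r = undefined <-> undefined = undefined
q <-> s = undefined <-> 0 = undefined
~(q <-> s) = ~undefined = undefined
~~(q <-> s) = ~undefined = undefined
(q <-> r) & ~~(q <-> s) = undefined & undefined = undefined

undefined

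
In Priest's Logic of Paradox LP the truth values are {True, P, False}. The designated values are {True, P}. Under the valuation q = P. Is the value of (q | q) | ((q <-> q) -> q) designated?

q | q = P | P = P
q <-> q = P <-> P = P
(q <-> q) -> q = P -> P = P
(q | q) | ((q <-> q) -> q) = P | P = P
P ∈ {True, P}.

Yes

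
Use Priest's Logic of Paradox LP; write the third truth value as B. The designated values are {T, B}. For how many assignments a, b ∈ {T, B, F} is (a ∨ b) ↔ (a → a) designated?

8

Of the 9 assignments, 8 give a value in {T, B}.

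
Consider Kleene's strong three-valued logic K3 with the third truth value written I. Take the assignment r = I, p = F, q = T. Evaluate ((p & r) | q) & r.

I

p & r = F & I = F
(p & r) | q = F | T = T
((p & r) | q) & r = T & I = I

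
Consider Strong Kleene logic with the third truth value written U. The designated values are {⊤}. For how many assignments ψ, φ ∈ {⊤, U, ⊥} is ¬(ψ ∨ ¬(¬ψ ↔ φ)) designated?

Designated under: (ψ=⊥, φ=⊤).

1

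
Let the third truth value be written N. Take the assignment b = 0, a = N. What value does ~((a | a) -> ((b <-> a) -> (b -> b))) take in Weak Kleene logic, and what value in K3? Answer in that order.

In Weak Kleene logic: a | a = N | N = N
b <-> a = 0 <-> N = N
b -> b = 0 -> 0 = 1
(b <-> a) -> (b -> b) = N -> 1 = N
(a | a) -> ((b <-> a) -> (b -> b)) = N -> N = N
~((a | a) -> ((b <-> a) -> (b -> b))) = ~N = N
In K3: a | a = N | N = N
b <-> a = 0 <-> N = N
b -> b = 0 -> 0 = 1
(b <-> a) -> (b -> b) = N -> 1 = 1  [~N | 1]
(a | a) -> ((b <-> a) -> (b -> b)) = N -> 1 = 1
~((a | a) -> ((b <-> a) -> (b -> b))) = ~1 = 0
They differ because Weak Kleene logic and K3 treat N differently under the binary connectives.

N; 0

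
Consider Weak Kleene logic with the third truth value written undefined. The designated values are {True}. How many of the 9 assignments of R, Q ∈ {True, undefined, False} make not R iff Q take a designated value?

2

Designated under: (R=True, Q=False); (R=False, Q=True).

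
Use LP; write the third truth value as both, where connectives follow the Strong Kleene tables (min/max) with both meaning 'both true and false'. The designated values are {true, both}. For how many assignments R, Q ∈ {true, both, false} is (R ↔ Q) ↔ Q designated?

Of the 9 assignments, 7 give a value in {true, both}.

7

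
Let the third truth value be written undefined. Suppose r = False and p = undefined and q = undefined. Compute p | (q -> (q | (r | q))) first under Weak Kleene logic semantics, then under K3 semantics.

In Weak Kleene logic: r | q = False | undefined = undefined
q | (r | q) = undefined | undefined = undefined
q -> (q | (r | q)) = undefined -> undefined = undefined  [any arg is the third value ⇒ result is the third value]
p | (q -> (q | (r | q))) = undefined | undefined = undefined
In K3: r | q = False | undefined = undefined
q | (r | q) = undefined | undefined = undefined
q -> (q | (r | q)) = undefined -> undefined = undefined  [~undefined | undefined]
p | (q -> (q | (r | q))) = undefined | undefined = undefined

undefined; undefined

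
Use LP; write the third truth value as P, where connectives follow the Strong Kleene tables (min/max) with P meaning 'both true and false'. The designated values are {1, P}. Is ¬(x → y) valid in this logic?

Countermodel: x=1, y=1 gives 0, which is not designated.

No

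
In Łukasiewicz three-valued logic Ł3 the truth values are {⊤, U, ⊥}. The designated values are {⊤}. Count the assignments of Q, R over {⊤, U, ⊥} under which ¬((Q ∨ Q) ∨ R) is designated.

Designated under: (Q=⊥, R=⊥).

1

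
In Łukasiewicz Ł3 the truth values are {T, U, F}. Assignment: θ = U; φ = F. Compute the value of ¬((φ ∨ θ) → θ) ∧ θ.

φ ∨ θ = F ∨ U = U
(φ ∨ θ) → θ = U → U = T  [min(1, 1−½+½)]
¬((φ ∨ θ) → θ) = ¬T = F
¬((φ ∨ θ) → θ) ∧ θ = F ∧ U = F

F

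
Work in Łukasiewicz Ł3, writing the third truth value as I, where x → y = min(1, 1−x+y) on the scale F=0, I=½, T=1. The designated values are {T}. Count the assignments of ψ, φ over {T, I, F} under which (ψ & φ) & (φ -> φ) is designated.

1

Designated under: (ψ=T, φ=T).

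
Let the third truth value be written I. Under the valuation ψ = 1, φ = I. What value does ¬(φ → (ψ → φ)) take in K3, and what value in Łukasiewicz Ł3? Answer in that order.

In K3: ψ → φ = 1 → I = I
φ → (ψ → φ) = I → I = I
¬(φ → (ψ → φ)) = ¬I = I
In Łukasiewicz Ł3: ψ → φ = 1 → I = I  [min(1, 1−1+½)]
φ → (ψ → φ) = I → I = 1
¬(φ → (ψ → φ)) = ¬1 = 0
They differ because K3 and Łukasiewicz Ł3 treat I differently under implication.

I; 0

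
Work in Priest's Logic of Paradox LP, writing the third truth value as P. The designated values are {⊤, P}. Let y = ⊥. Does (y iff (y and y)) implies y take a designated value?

y and y = ⊥ and ⊥ = ⊥
y iff (y and y) = ⊥ iff ⊥ = ⊤
(y iff (y and y)) implies y = ⊤ implies ⊥ = ⊥
⊥ ∉ {⊤, P}.

No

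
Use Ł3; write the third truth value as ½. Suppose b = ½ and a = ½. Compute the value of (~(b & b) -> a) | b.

b & b = ½ & ½ = ½
~(b & b) = ~½ = ½
~(b & b) -> a = ½ -> ½ = true
(~(b & b) -> a) | b = true | ½ = true

true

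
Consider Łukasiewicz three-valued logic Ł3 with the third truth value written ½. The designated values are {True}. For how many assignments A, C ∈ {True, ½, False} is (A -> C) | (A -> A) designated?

9

Of the 9 assignments, 9 give a value in {True}.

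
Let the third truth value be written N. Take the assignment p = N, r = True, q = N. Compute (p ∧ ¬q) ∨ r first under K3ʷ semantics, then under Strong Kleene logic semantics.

In K3ʷ: ¬q = ¬N = N
p ∧ ¬q = N ∧ N = N
(p ∧ ¬q) ∨ r = N ∨ True = N
In Strong Kleene logic: ¬q = ¬N = N
p ∧ ¬q = N ∧ N = N
(p ∧ ¬q) ∨ r = N ∨ True = True
They differ because K3ʷ and Strong Kleene logic treat N differently under the binary connectives.

N; True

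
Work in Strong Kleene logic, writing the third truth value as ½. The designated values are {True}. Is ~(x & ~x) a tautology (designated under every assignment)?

Countermodel: x=½ gives ½, which is not designated.

No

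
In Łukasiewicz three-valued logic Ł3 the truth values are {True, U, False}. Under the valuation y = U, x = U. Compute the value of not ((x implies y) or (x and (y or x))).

False

x implies y = U implies U = True  [min(1, 1−½+½)]
y or x = U or U = U
x and (y or x) = U and U = U
(x implies y) or (x and (y or x)) = True or U = True
not ((x implies y) or (x and (y or x))) = not True = False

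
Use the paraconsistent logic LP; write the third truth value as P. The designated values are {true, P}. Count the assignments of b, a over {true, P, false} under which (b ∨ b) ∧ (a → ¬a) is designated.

4

Designated under: (b=true, a=P); (b=true, a=false); (b=P, a=P); (b=P, a=false).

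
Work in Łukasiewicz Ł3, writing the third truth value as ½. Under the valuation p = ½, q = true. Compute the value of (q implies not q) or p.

½

not q = not true = false
q implies not q = true implies false = false
(q implies not q) or p = false or ½ = ½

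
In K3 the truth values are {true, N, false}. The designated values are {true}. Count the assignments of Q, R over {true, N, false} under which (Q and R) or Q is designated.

3

Designated under: (Q=true, R=true); (Q=true, R=N); (Q=true, R=false).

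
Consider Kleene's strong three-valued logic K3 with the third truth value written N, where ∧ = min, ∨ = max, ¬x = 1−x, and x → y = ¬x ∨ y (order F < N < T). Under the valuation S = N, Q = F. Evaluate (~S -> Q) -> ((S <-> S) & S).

N

~S = ~N = N
~S -> Q = N -> F = N  [~N | F]
S <-> S = N <-> N = N
(S <-> S) & S = N & N = N
(~S -> Q) -> ((S <-> S) & S) = N -> N = N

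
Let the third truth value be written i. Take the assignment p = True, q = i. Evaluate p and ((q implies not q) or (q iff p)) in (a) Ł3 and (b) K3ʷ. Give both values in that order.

In Ł3: not q = not i = i
q implies not q = i implies i = True  [min(1, 1−½+½)]
q iff p = i iff True = i
(q implies not q) or (q iff p) = True or i = True
p and ((q implies not q) or (q iff p)) = True and True = True
In K3ʷ: not q = not i = i
q implies not q = i implies i = i  [any arg is the third value ⇒ result is the third value]
q iff p = i iff True = i
(q implies not q) or (q iff p) = i or i = i
p and ((q implies not q) or (q iff p)) = True and i = i
They differ because Ł3 and K3ʷ treat i differently under the binary connectives.

True; i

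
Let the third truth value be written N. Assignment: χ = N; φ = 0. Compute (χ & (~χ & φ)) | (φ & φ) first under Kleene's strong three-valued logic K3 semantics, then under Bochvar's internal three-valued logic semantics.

In Kleene's strong three-valued logic K3: ~χ = ~N = N
~χ & φ = N & 0 = 0
χ & (~χ & φ) = N & 0 = 0
φ & φ = 0 & 0 = 0
(χ & (~χ & φ)) | (φ & φ) = 0 | 0 = 0
In Bochvar's internal three-valued logic: ~χ = ~N = N
~χ & φ = N & 0 = N
χ & (~χ & φ) = N & N = N
φ & φ = 0 & 0 = 0
(χ & (~χ & φ)) | (φ & φ) = N | 0 = N
They differ because Kleene's strong three-valued logic K3 and Bochvar's internal three-valued logic treat N differently under the binary connectives.

0; N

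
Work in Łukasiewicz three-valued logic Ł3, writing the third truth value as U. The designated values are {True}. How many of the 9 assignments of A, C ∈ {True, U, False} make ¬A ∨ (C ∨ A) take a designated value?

Of the 9 assignments, 7 give a value in {True}.

7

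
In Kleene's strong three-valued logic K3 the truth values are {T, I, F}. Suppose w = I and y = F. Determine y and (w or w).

F

w or w = I or I = I
y and (w or w) = F and I = F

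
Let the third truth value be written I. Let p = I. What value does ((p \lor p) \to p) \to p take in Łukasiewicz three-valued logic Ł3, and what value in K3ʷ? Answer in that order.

I; I

In Łukasiewicz three-valued logic Ł3: p \lor p = I \lor I = I
(p \lor p) \to p = I \to I = 1  [min(1, 1−½+½)]
((p \lor p) \to p) \to p = 1 \to I = I
In K3ʷ: p \lor p = I \lor I = I
(p \lor p) \to p = I \to I = I  [any arg is the third value ⇒ result is the third value]
((p \lor p) \to p) \to p = I \to I = I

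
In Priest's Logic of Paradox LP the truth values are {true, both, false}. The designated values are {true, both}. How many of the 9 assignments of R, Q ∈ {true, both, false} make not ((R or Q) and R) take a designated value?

Of the 9 assignments, 6 give a value in {true, both}.

6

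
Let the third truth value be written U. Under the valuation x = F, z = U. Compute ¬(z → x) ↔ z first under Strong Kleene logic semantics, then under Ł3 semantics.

U; T

In Strong Kleene logic: z → x = U → F = U
¬(z → x) = ¬U = U
¬(z → x) ↔ z = U ↔ U = U
In Ł3: z → x = U → F = U  [min(1, 1−½+0)]
¬(z → x) = ¬U = U
¬(z → x) ↔ z = U ↔ U = T
They differ because Strong Kleene logic and Ł3 treat U differently under implication.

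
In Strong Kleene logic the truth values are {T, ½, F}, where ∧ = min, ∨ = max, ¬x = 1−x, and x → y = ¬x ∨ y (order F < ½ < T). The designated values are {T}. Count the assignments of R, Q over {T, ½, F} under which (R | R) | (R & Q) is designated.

Designated under: (R=T, Q=T); (R=T, Q=½); (R=T, Q=F).

3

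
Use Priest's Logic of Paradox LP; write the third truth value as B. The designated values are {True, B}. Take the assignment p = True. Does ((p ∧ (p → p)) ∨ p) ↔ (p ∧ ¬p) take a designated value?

No

p → p = True → True = True
p ∧ (p → p) = True ∧ True = True
(p ∧ (p → p)) ∨ p = True ∨ True = True
¬p = ¬True = False
p ∧ ¬p = True ∧ False = False
((p ∧ (p → p)) ∨ p) ↔ (p ∧ ¬p) = True ↔ False = False
False ∉ {True, B}.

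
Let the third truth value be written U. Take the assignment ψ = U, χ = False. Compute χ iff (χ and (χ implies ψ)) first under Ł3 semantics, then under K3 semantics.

True; True

In Ł3: χ implies ψ = False implies U = True  [min(1, 1−0+½)]
χ and (χ implies ψ) = False and True = False
χ iff (χ and (χ implies ψ)) = False iff False = True
In K3: χ implies ψ = False implies U = True
χ and (χ implies ψ) = False and True = False
χ iff (χ and (χ implies ψ)) = False iff False = True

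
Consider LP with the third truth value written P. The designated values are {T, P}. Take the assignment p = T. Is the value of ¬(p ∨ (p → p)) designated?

No

p → p = T → T = T
p ∨ (p → p) = T ∨ T = T
¬(p ∨ (p → p)) = ¬T = F
F ∉ {T, P}.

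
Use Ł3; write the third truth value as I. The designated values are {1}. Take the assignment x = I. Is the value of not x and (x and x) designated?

not x = not I = I
x and x = I and I = I
not x and (x and x) = I and I = I
I ∉ {1}.

No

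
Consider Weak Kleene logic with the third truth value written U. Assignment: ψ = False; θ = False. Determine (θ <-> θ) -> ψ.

θ <-> θ = False <-> False = True
(θ <-> θ) -> ψ = True -> False = False

False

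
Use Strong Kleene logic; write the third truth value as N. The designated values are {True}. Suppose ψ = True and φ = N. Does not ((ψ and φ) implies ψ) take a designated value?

No

ψ and φ = True and N = N
(ψ and φ) implies ψ = N implies True = True
not ((ψ and φ) implies ψ) = not True = False
False ∉ {True}.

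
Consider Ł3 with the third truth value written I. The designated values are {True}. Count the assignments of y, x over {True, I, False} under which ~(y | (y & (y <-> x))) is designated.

3

Designated under: (y=False, x=True); (y=False, x=I); (y=False, x=False).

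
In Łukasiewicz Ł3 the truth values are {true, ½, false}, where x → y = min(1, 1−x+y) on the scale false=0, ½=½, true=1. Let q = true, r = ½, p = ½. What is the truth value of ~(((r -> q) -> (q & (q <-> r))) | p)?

½

r -> q = ½ -> true = true  [min(1, 1−½+1)]
q <-> r = true <-> ½ = ½
q & (q <-> r) = true & ½ = ½
(r -> q) -> (q & (q <-> r)) = true -> ½ = ½
((r -> q) -> (q & (q <-> r))) | p = ½ | ½ = ½
~(((r -> q) -> (q & (q <-> r))) | p) = ~½ = ½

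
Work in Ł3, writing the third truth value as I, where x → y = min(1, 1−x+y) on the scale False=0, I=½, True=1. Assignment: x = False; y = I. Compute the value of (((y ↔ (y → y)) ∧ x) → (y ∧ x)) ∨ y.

y → y = I → I = True
y ↔ (y → y) = I ↔ True = I
(y ↔ (y → y)) ∧ x = I ∧ False = False
y ∧ x = I ∧ False = False
((y ↔ (y → y)) ∧ x) → (y ∧ x) = False → False = True
(((y ↔ (y → y)) ∧ x) → (y ∧ x)) ∨ y = True ∨ I = True

True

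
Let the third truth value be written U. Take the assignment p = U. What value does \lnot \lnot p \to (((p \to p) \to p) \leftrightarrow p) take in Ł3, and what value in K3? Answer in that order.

1; U

In Ł3: \lnot p = \lnot U = U
\lnot \lnot p = \lnot U = U
p \to p = U \to U = 1  [min(1, 1−½+½)]
(p \to p) \to p = 1 \to U = U
((p \to p) \to p) \leftrightarrow p = U \leftrightarrow U = 1
\lnot \lnot p \to (((p \to p) \to p) \leftrightarrow p) = U \to 1 = 1
In K3: \lnot p = \lnot U = U
\lnot \lnot p = \lnot U = U
p \to p = U \to U = U  [\lnot U \lor U]
(p \to p) \to p = U \to U = U
((p \to p) \to p) \leftrightarrow p = U \leftrightarrow U = U
\lnot \lnot p \to (((p \to p) \to p) \leftrightarrow p) = U \to U = U
They differ because Ł3 and K3 treat U differently under implication.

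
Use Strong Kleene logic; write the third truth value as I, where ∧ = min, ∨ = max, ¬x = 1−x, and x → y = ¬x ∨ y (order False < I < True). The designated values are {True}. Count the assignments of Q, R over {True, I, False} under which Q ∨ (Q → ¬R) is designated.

7

Of the 9 assignments, 7 give a value in {True}.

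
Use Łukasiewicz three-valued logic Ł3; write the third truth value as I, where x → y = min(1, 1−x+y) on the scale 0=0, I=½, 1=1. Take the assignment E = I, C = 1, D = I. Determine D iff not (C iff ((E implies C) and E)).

E implies C = I implies 1 = 1
(E implies C) and E = 1 and I = I
C iff ((E implies C) and E) = 1 iff I = I
not (C iff ((E implies C) and E)) = not I = I
D iff not (C iff ((E implies C) and E)) = I iff I = 1

1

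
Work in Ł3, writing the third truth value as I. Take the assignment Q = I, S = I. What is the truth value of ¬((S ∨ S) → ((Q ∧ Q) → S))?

0

S ∨ S = I ∨ I = I
Q ∧ Q = I ∧ I = I
(Q ∧ Q) → S = I → I = 1  [min(1, 1−½+½)]
(S ∨ S) → ((Q ∧ Q) → S) = I → 1 = 1
¬((S ∨ S) → ((Q ∧ Q) → S)) = ¬1 = 0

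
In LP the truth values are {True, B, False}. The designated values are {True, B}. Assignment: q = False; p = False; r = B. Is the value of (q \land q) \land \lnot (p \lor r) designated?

q \land q = False \land False = False
p \lor r = False \lor B = B
\lnot (p \lor r) = \lnot B = B
(q \land q) \land \lnot (p \lor r) = False \land B = False
False ∉ {True, B}.

No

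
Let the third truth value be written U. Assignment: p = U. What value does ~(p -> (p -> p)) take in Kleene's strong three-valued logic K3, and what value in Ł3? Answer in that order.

U; False

In Kleene's strong three-valued logic K3: p -> p = U -> U = U
p -> (p -> p) = U -> U = U
~(p -> (p -> p)) = ~U = U
In Ł3: p -> p = U -> U = True  [min(1, 1−½+½)]
p -> (p -> p) = U -> True = True
~(p -> (p -> p)) = ~True = False
They differ because Kleene's strong three-valued logic K3 and Ł3 treat U differently under implication.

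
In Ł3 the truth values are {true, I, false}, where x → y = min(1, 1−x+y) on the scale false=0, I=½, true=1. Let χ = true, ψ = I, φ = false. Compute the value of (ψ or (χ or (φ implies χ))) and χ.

φ implies χ = false implies true = true
χ or (φ implies χ) = true or true = true
ψ or (χ or (φ implies χ)) = I or true = true
(ψ or (χ or (φ implies χ))) and χ = true and true = true

true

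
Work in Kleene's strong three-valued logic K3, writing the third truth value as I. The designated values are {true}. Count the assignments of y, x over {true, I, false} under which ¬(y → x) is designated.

1

Designated under: (y=true, x=false).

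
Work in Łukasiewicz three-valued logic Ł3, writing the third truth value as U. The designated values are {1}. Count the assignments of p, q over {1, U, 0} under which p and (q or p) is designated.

Designated under: (p=1, q=1); (p=1, q=U); (p=1, q=0).

3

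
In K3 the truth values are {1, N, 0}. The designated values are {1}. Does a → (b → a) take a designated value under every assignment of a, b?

Countermodel: a=N, b=1 gives N, which is not designated.

No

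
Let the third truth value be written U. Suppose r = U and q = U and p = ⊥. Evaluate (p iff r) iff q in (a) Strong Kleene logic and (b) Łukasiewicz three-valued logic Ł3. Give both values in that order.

U; ⊤

In Strong Kleene logic: p iff r = ⊥ iff U = U
(p iff r) iff q = U iff U = U
In Łukasiewicz three-valued logic Ł3: p iff r = ⊥ iff U = U  [1 − |0−½|]
(p iff r) iff q = U iff U = ⊤
They differ because Strong Kleene logic and Łukasiewicz three-valued logic Ł3 treat U differently under implication.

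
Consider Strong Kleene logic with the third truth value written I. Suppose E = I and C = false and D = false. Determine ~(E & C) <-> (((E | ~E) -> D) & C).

false

E & C = I & false = false
~(E & C) = ~false = true
~E = ~I = I
E | ~E = I | I = I
(E | ~E) -> D = I -> false = I  [~I | false]
((E | ~E) -> D) & C = I & false = false
~(E & C) <-> (((E | ~E) -> D) & C) = true <-> false = false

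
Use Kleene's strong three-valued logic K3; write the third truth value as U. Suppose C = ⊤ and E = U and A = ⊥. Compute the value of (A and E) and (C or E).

A and E = ⊥ and U = ⊥
C or E = ⊤ or U = ⊤
(A and E) and (C or E) = ⊥ and ⊤ = ⊥

⊥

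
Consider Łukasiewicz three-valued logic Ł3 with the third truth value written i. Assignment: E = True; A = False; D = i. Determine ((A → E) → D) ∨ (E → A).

A → E = False → True = True
(A → E) → D = True → i = i  [min(1, 1−1+½)]
E → A = True → False = False
((A → E) → D) ∨ (E → A) = i ∨ False = i

i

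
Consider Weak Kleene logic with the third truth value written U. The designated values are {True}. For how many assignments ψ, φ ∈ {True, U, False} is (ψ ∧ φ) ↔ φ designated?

Designated under: (ψ=True, φ=True); (ψ=True, φ=False); (ψ=False, φ=False).

3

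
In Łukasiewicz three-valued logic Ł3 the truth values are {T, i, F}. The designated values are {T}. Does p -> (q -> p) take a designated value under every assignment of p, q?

Yes

Every assignment of p, q over {T, i, F} gives a value in {T}.
In particular, with p=i, q=i: p -> (q -> p) = T.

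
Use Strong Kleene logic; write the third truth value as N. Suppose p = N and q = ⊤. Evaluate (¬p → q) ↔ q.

⊤

¬p = ¬N = N
¬p → q = N → ⊤ = ⊤  [¬N ∨ ⊤]
(¬p → q) ↔ q = ⊤ ↔ ⊤ = ⊤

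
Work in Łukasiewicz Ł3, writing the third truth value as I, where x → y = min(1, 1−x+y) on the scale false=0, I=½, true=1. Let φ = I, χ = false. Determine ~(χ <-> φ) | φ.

χ <-> φ = false <-> I = I
~(χ <-> φ) = ~I = I
~(χ <-> φ) | φ = I | I = I

I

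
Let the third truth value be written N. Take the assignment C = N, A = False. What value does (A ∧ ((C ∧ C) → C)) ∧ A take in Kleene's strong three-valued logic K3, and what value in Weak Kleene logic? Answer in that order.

In Kleene's strong three-valued logic K3: C ∧ C = N ∧ N = N
(C ∧ C) → C = N → N = N  [¬N ∨ N]
A ∧ ((C ∧ C) → C) = False ∧ N = False
(A ∧ ((C ∧ C) → C)) ∧ A = False ∧ False = False
In Weak Kleene logic: C ∧ C = N ∧ N = N
(C ∧ C) → C = N → N = N
A ∧ ((C ∧ C) → C) = False ∧ N = N
(A ∧ ((C ∧ C) → C)) ∧ A = N ∧ False = N
They differ because Kleene's strong three-valued logic K3 and Weak Kleene logic treat N differently under the binary connectives.

False; N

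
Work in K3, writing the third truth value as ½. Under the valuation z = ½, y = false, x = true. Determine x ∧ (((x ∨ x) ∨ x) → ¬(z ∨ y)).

x ∨ x = true ∨ true = true
(x ∨ x) ∨ x = true ∨ true = true
z ∨ y = ½ ∨ false = ½
¬(z ∨ y) = ¬½ = ½
((x ∨ x) ∨ x) → ¬(z ∨ y) = true → ½ = ½  [¬true ∨ ½]
x ∧ (((x ∨ x) ∨ x) → ¬(z ∨ y)) = true ∧ ½ = ½

½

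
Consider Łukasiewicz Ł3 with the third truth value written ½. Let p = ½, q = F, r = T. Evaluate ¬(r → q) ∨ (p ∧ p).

T

r → q = T → F = F
¬(r → q) = ¬F = T
p ∧ p = ½ ∧ ½ = ½
¬(r → q) ∨ (p ∧ p) = T ∨ ½ = T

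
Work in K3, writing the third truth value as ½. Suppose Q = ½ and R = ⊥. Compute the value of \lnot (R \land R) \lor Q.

⊤

R \land R = ⊥ \land ⊥ = ⊥
\lnot (R \land R) = \lnot ⊥ = ⊤
\lnot (R \land R) \lor Q = ⊤ \lor ½ = ⊤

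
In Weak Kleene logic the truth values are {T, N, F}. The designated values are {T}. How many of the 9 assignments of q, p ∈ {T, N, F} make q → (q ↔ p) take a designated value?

Designated under: (q=T, p=T); (q=F, p=T); (q=F, p=F).

3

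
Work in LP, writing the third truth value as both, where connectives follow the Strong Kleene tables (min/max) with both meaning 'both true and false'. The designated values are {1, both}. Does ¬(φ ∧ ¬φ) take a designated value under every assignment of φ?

Every assignment of φ over {1, both, 0} gives a value in {1, both}.
In particular, with φ=both: ¬(φ ∧ ¬φ) = both.

Yes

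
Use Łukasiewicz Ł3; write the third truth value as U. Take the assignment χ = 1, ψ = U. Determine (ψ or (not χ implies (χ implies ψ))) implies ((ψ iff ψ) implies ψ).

U

not χ = not 1 = 0
χ implies ψ = 1 implies U = U  [min(1, 1−1+½)]
not χ implies (χ implies ψ) = 0 implies U = 1
ψ or (not χ implies (χ implies ψ)) = U or 1 = 1
ψ iff ψ = U iff U = 1
(ψ iff ψ) implies ψ = 1 implies U = U
(ψ or (not χ implies (χ implies ψ))) implies ((ψ iff ψ) implies ψ) = 1 implies U = U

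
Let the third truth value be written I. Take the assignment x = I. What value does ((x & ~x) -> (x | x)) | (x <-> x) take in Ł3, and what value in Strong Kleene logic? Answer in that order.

In Ł3: ~x = ~I = I
x & ~x = I & I = I
x | x = I | I = I
(x & ~x) -> (x | x) = I -> I = ⊤  [min(1, 1−½+½)]
x <-> x = I <-> I = ⊤
((x & ~x) -> (x | x)) | (x <-> x) = ⊤ | ⊤ = ⊤
In Strong Kleene logic: ~x = ~I = I
x & ~x = I & I = I
x | x = I | I = I
(x & ~x) -> (x | x) = I -> I = I  [~I | I]
x <-> x = I <-> I = I
((x & ~x) -> (x | x)) | (x <-> x) = I | I = I
They differ because Ł3 and Strong Kleene logic treat I differently under implication.

⊤; I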